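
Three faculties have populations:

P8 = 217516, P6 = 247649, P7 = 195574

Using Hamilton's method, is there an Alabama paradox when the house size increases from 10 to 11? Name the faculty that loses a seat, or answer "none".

none

At 10 seats: P8 3, P6 4, P7 3.
At 11 seats: P8 4, P6 4, P7 3.
No faculty's allocation decreased.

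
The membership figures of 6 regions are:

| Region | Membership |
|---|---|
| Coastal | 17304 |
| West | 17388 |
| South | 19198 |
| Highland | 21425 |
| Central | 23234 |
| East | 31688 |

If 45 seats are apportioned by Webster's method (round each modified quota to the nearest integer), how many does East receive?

11

Standard divisor 130237/45 ≈ 2894.156; standard quotas: Coastal 5.979, West 6.008, South 6.633, Highland 7.403, Central 8.028, East 10.949.
Rounding to the nearest integer gives Coastal 6, West 6, South 7, Highland 7, Central 8, East 11 — total 45, matching the house size, so no adjustment is needed.
East receives 11.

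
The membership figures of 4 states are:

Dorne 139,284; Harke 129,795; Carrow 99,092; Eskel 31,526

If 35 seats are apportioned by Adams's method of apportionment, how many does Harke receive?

11

Standard divisor 399697/35 ≈ 11419.914; standard quotas: Dorne 12.197, Harke 11.366, Carrow 8.677, Eskel 2.761.
Rounding up gives 13, 12, 9, 3 = 37 seats, so the divisor must be adjusted.
With modified divisor 12100: modified quotas Dorne 11.511, Harke 10.727, Carrow 8.189, Eskel 2.605.
Rounding up: Dorne 12, Harke 11, Carrow 9, Eskel 3 (total 35).
Harke receives 11.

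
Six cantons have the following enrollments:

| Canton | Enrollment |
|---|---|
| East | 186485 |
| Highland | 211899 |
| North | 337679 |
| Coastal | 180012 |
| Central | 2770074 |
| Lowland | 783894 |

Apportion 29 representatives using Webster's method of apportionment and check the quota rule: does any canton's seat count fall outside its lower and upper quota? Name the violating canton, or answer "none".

Standard quotas: East 1.210, Highland 1.375, North 2.191, Coastal 1.168, Central 17.971, Lowland 5.086.
Webster allocation: East 1, Highland 1, North 2, Coastal 1, Central 19, Lowland 5.
Central has quota 17.971 (lower 17, upper 18) but receives 19 — outside the quota interval.

Central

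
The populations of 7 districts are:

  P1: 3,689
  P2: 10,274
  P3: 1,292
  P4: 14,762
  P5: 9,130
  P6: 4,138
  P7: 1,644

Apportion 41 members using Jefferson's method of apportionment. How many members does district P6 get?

Standard divisor 44929/41 ≈ 1095.829; standard quotas: P1 3.366, P2 9.376, P3 1.179, P4 13.471, P5 8.332, P6 3.776, P7 1.500.
Rounding down gives 3, 9, 1, 13, 8, 3, 1 = 38 seats, so the divisor must be adjusted.
With modified divisor 1020: modified quotas P1 3.617, P2 10.073, P3 1.267, P4 14.473, P5 8.951, P6 4.057, P7 1.612.
Rounding down: P1 3, P2 10, P3 1, P4 14, P5 8, P6 4, P7 1 (total 41).
P6 receives 4.

4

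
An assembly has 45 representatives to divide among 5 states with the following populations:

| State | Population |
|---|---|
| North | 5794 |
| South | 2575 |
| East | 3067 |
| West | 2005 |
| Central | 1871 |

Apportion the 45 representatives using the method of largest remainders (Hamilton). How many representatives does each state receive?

Standard divisor: 15312 ÷ 45 ≈ 340.267.
Standard quotas: North 17.0278, South 7.5676, East 9.0135, West 5.8924, Central 5.4986.
Lower quotas: North 17, South 7, East 9, West 5, Central 5 (sum 43, leaving 2 seats).
Remainders in descending order: West 0.8924, South 0.5676, Central 0.4986, North 0.0278, East 0.0135.
The surplus seats go to West, South.

North 17, South 8, East 9, West 6, Central 5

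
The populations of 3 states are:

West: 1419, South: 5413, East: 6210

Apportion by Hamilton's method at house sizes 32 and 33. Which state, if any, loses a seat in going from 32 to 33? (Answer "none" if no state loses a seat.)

At 32 seats: West 4, South 13, East 15.
At 33 seats: West 3, South 14, East 16.
West drops from 4 to 3.

West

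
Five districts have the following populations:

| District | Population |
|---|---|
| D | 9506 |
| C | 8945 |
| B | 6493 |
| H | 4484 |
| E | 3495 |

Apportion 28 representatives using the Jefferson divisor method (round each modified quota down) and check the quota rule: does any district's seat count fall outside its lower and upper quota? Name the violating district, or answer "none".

Standard quotas: D 8.085, C 7.607, B 5.522, H 3.814, E 2.972.
Jefferson allocation: D 8, C 8, B 5, H 4, E 3.
Every allocation lies between the lower and upper quota.

none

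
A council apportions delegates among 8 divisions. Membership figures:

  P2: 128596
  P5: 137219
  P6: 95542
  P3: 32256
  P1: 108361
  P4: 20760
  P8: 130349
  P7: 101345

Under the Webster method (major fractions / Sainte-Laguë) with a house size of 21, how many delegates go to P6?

3

Standard divisor 754428/21 ≈ 35925.143; standard quotas: P2 3.580, P5 3.820, P6 2.659, P3 0.898, P1 3.016, P4 0.578, P8 3.628, P7 2.821.
Rounding to the nearest integer gives 4, 4, 3, 1, 3, 1, 4, 3 = 23 seats, so the divisor must be adjusted.
With modified divisor 37700: modified quotas P2 3.411, P5 3.640, P6 2.534, P3 0.856, P1 2.874, P4 0.551, P8 3.458, P7 2.688.
Rounding to the nearest integer: P2 3, P5 4, P6 3, P3 1, P1 3, P4 1, P8 3, P7 3 (total 21).
P6 receives 3.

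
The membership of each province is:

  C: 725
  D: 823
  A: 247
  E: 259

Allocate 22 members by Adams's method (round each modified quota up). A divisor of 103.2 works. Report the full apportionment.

With modified divisor 103.2: modified quotas C 7.025, D 7.975, A 2.393, E 2.510.
Rounding up: C 8, D 8, A 3, E 3 (total 22).

C: 8; D: 8; A: 3; E: 3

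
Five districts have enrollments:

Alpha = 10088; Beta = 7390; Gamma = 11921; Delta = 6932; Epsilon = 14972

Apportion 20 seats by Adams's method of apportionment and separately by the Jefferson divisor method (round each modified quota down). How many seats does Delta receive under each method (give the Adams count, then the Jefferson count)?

3 and 2

Adams: Alpha 4, Beta 3, Gamma 4, Delta 3, Epsilon 6.
Jefferson: Alpha 4, Beta 3, Gamma 5, Delta 2, Epsilon 6.
Delta gets 3 under Adams and 2 under Jefferson.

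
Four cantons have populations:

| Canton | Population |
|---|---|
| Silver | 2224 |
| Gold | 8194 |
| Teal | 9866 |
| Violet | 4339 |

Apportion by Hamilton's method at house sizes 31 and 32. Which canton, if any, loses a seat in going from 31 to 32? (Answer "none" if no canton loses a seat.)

Violet

At 31 seats: Silver 3, Gold 10, Teal 12, Violet 6.
At 32 seats: Silver 3, Gold 11, Teal 13, Violet 5.
Violet drops from 6 to 5.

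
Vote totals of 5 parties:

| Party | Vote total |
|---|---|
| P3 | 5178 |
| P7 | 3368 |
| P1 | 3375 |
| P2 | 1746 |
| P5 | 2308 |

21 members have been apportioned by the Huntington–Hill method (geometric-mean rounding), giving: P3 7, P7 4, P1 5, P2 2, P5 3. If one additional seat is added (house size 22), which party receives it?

Priority for the next seat is population ÷ (√(s·(s+1))).
Priorities: P3 691.939, P7 753.108, P1 616.188, P2 712.802, P5 666.262.
Highest priority: P7.

P7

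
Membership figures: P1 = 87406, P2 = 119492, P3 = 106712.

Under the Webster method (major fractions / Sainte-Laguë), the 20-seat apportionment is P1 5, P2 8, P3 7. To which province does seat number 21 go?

P1

Priority for the next seat is population ÷ (current seats + 0.5).
Priorities: P1 15892.000, P2 14057.882, P3 14228.267.
Highest priority: P1.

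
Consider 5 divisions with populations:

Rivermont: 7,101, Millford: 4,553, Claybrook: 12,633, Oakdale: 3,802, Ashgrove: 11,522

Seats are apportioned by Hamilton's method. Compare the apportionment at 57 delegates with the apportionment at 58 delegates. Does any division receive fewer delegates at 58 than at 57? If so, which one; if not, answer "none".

none

At 57 seats: Rivermont 10, Millford 7, Claybrook 18, Oakdale 5, Ashgrove 17.
At 58 seats: Rivermont 10, Millford 7, Claybrook 18, Oakdale 6, Ashgrove 17.
No division's allocation decreased.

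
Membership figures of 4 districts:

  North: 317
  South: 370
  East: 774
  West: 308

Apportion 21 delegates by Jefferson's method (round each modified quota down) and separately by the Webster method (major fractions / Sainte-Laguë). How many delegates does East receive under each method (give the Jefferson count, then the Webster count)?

10 and 9

Jefferson: North 4, South 4, East 10, West 3.
Webster: North 4, South 4, East 9, West 4.
East gets 10 under Jefferson and 9 under Webster.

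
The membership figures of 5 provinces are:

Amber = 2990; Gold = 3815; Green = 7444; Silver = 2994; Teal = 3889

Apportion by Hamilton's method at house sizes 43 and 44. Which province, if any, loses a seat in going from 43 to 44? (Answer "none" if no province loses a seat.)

none

At 43 seats: Amber 6, Gold 8, Green 15, Silver 6, Teal 8.
At 44 seats: Amber 6, Gold 8, Green 16, Silver 6, Teal 8.
No province's allocation decreased.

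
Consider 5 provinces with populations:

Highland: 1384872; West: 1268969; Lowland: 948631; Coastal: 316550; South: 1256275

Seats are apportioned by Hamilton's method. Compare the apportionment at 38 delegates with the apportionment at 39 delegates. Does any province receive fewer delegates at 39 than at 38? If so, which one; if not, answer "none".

Coastal

At 38 seats: Highland 10, West 9, Lowland 7, Coastal 3, South 9.
At 39 seats: Highland 10, West 10, Lowland 7, Coastal 2, South 10.
Coastal drops from 3 to 2.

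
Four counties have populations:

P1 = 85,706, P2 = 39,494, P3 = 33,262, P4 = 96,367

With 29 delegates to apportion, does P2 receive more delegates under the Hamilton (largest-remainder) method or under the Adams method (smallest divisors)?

Adams

Hamilton: P1 10, P2 4, P3 4, P4 11.
Adams: P1 9, P2 5, P3 4, P4 11.
P2 gets 4 under Hamilton and 5 under Adams.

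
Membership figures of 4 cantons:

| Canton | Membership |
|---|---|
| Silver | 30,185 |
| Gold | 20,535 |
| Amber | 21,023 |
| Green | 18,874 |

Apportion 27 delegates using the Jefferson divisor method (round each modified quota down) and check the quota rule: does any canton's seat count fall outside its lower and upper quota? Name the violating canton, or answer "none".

none

Standard quotas: Silver 8.994, Gold 6.119, Amber 6.264, Green 5.624.
Jefferson allocation: Silver 9, Gold 6, Amber 6, Green 6.
Every allocation lies between the lower and upper quota.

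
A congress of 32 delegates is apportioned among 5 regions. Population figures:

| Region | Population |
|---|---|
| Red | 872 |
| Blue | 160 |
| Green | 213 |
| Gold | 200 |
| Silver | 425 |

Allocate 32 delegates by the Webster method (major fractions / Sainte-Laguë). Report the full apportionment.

Standard divisor 1870/32 ≈ 58.438; standard quotas: Red 14.922, Blue 2.738, Green 3.645, Gold 3.422, Silver 7.273.
Rounding to the nearest integer gives Red 15, Blue 3, Green 4, Gold 3, Silver 7 — total 32, matching the house size, so no adjustment is needed.

Red 15; Blue 3; Green 4; Gold 3; Silver 7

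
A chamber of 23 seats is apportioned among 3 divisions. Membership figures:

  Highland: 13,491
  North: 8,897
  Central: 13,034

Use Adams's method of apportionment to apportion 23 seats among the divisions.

Standard divisor 35422/23 ≈ 1540.087; standard quotas: Highland 8.760, North 5.777, Central 8.463.
Rounding up gives 9, 6, 9 = 24 seats, so the divisor must be adjusted.
With modified divisor 1660: modified quotas Highland 8.127, North 5.360, Central 7.852.
Rounding up: Highland 9, North 6, Central 8 (total 23).

Highland 9; North 6; Central 8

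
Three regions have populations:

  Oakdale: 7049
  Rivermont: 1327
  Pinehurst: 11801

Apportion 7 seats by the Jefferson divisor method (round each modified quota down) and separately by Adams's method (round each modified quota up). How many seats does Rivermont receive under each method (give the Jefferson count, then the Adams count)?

Jefferson: Oakdale 2, Rivermont 0, Pinehurst 5.
Adams: Oakdale 2, Rivermont 1, Pinehurst 4.
Rivermont gets 0 under Jefferson and 1 under Adams.

0 and 1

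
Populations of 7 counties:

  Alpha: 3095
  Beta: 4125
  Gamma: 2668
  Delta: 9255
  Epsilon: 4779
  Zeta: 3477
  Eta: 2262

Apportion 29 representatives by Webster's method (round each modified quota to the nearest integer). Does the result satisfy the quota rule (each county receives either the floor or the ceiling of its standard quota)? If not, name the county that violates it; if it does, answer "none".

Standard quotas: Alpha 3.026, Beta 4.033, Gamma 2.609, Delta 9.049, Epsilon 4.672, Zeta 3.400, Eta 2.212.
Webster allocation: Alpha 3, Beta 4, Gamma 3, Delta 9, Epsilon 5, Zeta 3, Eta 2.
Every allocation lies between the lower and upper quota.

none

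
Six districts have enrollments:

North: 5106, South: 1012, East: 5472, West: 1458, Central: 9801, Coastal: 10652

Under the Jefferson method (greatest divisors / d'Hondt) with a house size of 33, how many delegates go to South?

1

Standard divisor 33501/33 ≈ 1015.182; standard quotas: North 5.030, South 0.997, East 5.390, West 1.436, Central 9.654, Coastal 10.493.
Rounding down gives 5, 0, 5, 1, 9, 10 = 30 seats, so the divisor must be adjusted.
With modified divisor 940: modified quotas North 5.432, South 1.077, East 5.821, West 1.551, Central 10.427, Coastal 11.332.
Rounding down: North 5, South 1, East 5, West 1, Central 10, Coastal 11 (total 33).
South receives 1.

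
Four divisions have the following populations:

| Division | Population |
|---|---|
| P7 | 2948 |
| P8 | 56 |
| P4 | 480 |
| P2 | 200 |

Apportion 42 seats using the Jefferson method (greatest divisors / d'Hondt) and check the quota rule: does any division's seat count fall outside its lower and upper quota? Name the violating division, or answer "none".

P7

Standard quotas: P7 33.609, P8 0.638, P4 5.472, P2 2.280.
Jefferson allocation: P7 35, P8 0, P4 5, P2 2.
P7 has quota 33.609 (lower 33, upper 34) but receives 35 — outside the quota interval.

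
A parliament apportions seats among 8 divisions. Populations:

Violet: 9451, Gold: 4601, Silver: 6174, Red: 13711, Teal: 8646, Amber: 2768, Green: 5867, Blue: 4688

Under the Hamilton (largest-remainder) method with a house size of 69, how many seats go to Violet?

12

Standard divisor: 55906 ÷ 69 ≈ 810.232.
Standard quotas: Violet 11.6646, Gold 5.6786, Silver 7.6200, Red 16.9223, Teal 10.6710, Amber 3.4163, Green 7.2411, Blue 5.7860.
Lower quotas: Violet 11, Gold 5, Silver 7, Red 16, Teal 10, Amber 3, Green 7, Blue 5 (sum 64, leaving 5 seats).
Remainders in descending order: Red 0.9223, Blue 0.7860, Gold 0.6786, Teal 0.6710, Violet 0.6646, Silver 0.6200, Amber 0.4163, Green 0.2411.
The surplus seats go to Red, Blue, Gold, Teal, Violet.
Violet receives 12.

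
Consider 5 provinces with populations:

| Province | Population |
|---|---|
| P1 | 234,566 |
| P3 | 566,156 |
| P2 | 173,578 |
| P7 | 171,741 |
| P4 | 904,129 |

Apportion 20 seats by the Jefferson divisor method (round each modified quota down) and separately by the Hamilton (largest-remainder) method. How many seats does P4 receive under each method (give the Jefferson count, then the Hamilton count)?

Jefferson: P1 2, P3 6, P2 1, P7 1, P4 10.
Hamilton: P1 2, P3 5, P2 2, P7 2, P4 9.
P4 gets 10 under Jefferson and 9 under Hamilton.

10 and 9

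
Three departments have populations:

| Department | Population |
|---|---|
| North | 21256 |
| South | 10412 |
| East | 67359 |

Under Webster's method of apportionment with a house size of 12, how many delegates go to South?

1

Standard divisor 99027/12 ≈ 8252.25; standard quotas: North 2.576, South 1.262, East 8.163.
Rounding to the nearest integer gives North 3, South 1, East 8 — total 12, matching the house size, so no adjustment is needed.
South receives 1.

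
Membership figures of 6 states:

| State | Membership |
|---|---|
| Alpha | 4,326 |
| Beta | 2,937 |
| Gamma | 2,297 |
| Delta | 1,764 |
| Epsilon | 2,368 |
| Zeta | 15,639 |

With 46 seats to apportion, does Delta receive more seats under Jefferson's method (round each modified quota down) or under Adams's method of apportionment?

Jefferson: Alpha 7, Beta 4, Gamma 3, Delta 2, Epsilon 4, Zeta 26.
Adams: Alpha 7, Beta 5, Gamma 4, Delta 3, Epsilon 4, Zeta 23.
Delta gets 2 under Jefferson and 3 under Adams.

Adams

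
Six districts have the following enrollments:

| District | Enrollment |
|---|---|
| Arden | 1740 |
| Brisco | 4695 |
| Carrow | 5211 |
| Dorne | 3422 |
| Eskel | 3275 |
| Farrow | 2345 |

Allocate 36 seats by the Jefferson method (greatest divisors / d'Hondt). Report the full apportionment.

Standard divisor 20688/36 ≈ 574.667; standard quotas: Arden 3.028, Brisco 8.170, Carrow 9.068, Dorne 5.955, Eskel 5.699, Farrow 4.081.
Rounding down gives 3, 8, 9, 5, 5, 4 = 34 seats, so the divisor must be adjusted.
With modified divisor 530: modified quotas Arden 3.283, Brisco 8.858, Carrow 9.832, Dorne 6.457, Eskel 6.179, Farrow 4.425.
Rounding down: Arden 3, Brisco 8, Carrow 9, Dorne 6, Eskel 6, Farrow 4 (total 36).

Arden=3, Brisco=8, Carrow=9, Dorne=6, Eskel=6, Farrow=4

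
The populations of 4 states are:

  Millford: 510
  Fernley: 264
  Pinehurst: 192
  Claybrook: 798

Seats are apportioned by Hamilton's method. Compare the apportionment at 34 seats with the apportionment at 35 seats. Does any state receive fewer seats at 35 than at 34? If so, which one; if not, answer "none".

none

At 34 seats: Millford 10, Fernley 5, Pinehurst 4, Claybrook 15.
At 35 seats: Millford 10, Fernley 5, Pinehurst 4, Claybrook 16.
No state's allocation decreased.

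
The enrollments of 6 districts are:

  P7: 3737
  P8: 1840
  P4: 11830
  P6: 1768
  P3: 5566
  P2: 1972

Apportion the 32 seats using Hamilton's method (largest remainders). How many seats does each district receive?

P7: 5; P8: 2; P4: 14; P6: 2; P3: 7; P2: 2

Standard divisor: 26713 ÷ 32 ≈ 834.781.
Standard quotas: P7 4.4766, P8 2.2042, P4 14.1714, P6 2.1179, P3 6.6676, P2 2.3623.
Lower quotas: P7 4, P8 2, P4 14, P6 2, P3 6, P2 2 (sum 30, leaving 2 seats).
Remainders in descending order: P3 0.6676, P7 0.4766, P2 0.3623, P8 0.2042, P4 0.1714, P6 0.1179.
The surplus seats go to P3, P7.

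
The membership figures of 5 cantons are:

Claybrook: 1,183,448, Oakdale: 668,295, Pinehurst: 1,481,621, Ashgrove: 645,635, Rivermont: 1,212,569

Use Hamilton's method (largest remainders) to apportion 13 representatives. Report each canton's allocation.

Claybrook: 3, Oakdale: 2, Pinehurst: 4, Ashgrove: 1, Rivermont: 3

Standard divisor: 5191568 ÷ 13 ≈ 399351.385.
Standard quotas: Claybrook 2.9634, Oakdale 1.6735, Pinehurst 3.7101, Ashgrove 1.6167, Rivermont 3.0363.
Lower quotas: Claybrook 2, Oakdale 1, Pinehurst 3, Ashgrove 1, Rivermont 3 (sum 10, leaving 3 seats).
Remainders in descending order: Claybrook 0.9634, Pinehurst 0.7101, Oakdale 0.6735, Ashgrove 0.6167, Rivermont 0.0363.
The surplus seats go to Claybrook, Pinehurst, Oakdale.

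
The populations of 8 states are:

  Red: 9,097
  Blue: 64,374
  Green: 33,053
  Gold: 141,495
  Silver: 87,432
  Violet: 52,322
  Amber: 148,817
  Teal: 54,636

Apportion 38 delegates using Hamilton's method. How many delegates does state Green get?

2

The standard divisor is 591226/38 ≈ 15558.579.
Standard quotas: Red 0.5847, Blue 4.1375, Green 2.1244, Gold 9.0943, Silver 5.6195, Violet 3.3629, Amber 9.5649, Teal 3.5116.
Lower quotas: Red 0, Blue 4, Green 2, Gold 9, Silver 5, Violet 3, Amber 9, Teal 3 (sum 35, leaving 3 seats).
Remainders in descending order: Silver 0.6195, Red 0.5847, Amber 0.5649, Teal 0.5116, Violet 0.3629, Blue 0.1375, Green 0.1244, Gold 0.0943.
The surplus seats go to Silver, Red, Amber.
Green receives 2.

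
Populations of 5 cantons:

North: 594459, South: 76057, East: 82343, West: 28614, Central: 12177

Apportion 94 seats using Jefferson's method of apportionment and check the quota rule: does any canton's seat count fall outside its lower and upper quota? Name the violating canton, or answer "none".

North

Standard quotas: North 70.408, South 9.008, East 9.753, West 3.389, Central 1.442.
Jefferson allocation: North 72, South 9, East 9, West 3, Central 1.
North has quota 70.408 (lower 70, upper 71) but receives 72 — outside the quota interval.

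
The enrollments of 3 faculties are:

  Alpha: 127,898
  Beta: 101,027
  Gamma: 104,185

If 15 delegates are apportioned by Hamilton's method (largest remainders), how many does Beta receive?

The standard divisor is 333110/15 ≈ 22207.333.
Standard quotas: Alpha 5.7593, Beta 4.5493, Gamma 4.6915.
Lower quotas: Alpha 5, Beta 4, Gamma 4 (sum 13, leaving 2 seats).
Remainders in descending order: Alpha 0.7593, Gamma 0.6915, Beta 0.5493.
The surplus seats go to Alpha, Gamma.
Beta receives 4.

4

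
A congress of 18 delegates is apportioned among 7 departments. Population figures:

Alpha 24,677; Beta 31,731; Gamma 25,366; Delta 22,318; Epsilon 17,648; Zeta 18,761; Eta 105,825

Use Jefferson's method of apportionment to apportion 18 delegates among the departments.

Standard divisor 246326/18 ≈ 13684.778; standard quotas: Alpha 1.803, Beta 2.319, Gamma 1.854, Delta 1.631, Epsilon 1.290, Zeta 1.371, Eta 7.733.
Rounding down gives 1, 2, 1, 1, 1, 1, 7 = 14 seats, so the divisor must be adjusted.
With modified divisor 11500: modified quotas Alpha 2.146, Beta 2.759, Gamma 2.206, Delta 1.941, Epsilon 1.535, Zeta 1.631, Eta 9.202.
Rounding down: Alpha 2, Beta 2, Gamma 2, Delta 1, Epsilon 1, Zeta 1, Eta 9 (total 18).

Alpha: 2; Beta: 2; Gamma: 2; Delta: 1; Epsilon: 1; Zeta: 1; Eta: 9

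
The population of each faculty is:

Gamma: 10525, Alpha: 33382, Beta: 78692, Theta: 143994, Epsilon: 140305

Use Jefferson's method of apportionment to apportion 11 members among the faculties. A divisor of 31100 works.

With modified divisor 31100: modified quotas Gamma 0.338, Alpha 1.073, Beta 2.530, Theta 4.630, Epsilon 4.511.
Rounding down: Gamma 0, Alpha 1, Beta 2, Theta 4, Epsilon 4 (total 11).

Gamma=0; Alpha=1; Beta=2; Theta=4; Epsilon=4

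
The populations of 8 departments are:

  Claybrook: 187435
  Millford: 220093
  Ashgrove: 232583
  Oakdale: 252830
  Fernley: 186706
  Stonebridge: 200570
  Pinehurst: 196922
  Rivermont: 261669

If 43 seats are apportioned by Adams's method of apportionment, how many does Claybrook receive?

Standard divisor 1738808/43 ≈ 40437.395; standard quotas: Claybrook 4.635, Millford 5.443, Ashgrove 5.752, Oakdale 6.252, Fernley 4.617, Stonebridge 4.960, Pinehurst 4.870, Rivermont 6.471.
Rounding up gives 5, 6, 6, 7, 5, 5, 5, 7 = 46 seats, so the divisor must be adjusted.
With modified divisor 45300: modified quotas Claybrook 4.138, Millford 4.859, Ashgrove 5.134, Oakdale 5.581, Fernley 4.122, Stonebridge 4.428, Pinehurst 4.347, Rivermont 5.776.
Rounding up: Claybrook 5, Millford 5, Ashgrove 6, Oakdale 6, Fernley 5, Stonebridge 5, Pinehurst 5, Rivermont 6 (total 43).
Claybrook receives 5.

5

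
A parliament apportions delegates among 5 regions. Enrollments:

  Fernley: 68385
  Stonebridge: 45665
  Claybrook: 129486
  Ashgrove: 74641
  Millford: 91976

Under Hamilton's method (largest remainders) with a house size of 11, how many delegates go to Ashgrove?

The standard divisor is 410153/11 ≈ 37286.636.
Standard quotas: Fernley 1.8340, Stonebridge 1.2247, Claybrook 3.4727, Ashgrove 2.0018, Millford 2.4667.
Lower quotas: Fernley 1, Stonebridge 1, Claybrook 3, Ashgrove 2, Millford 2 (sum 9, leaving 2 seats).
Remainders in descending order: Fernley 0.8340, Claybrook 0.4727, Millford 0.4667, Stonebridge 0.2247, Ashgrove 0.0018.
The surplus seats go to Fernley, Claybrook.
Ashgrove receives 2.

2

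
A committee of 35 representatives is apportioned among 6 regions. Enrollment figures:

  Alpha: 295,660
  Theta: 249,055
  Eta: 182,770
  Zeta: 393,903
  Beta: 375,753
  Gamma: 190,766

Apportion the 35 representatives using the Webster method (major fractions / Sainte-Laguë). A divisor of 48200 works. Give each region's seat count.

With modified divisor 48200: modified quotas Alpha 6.134, Theta 5.167, Eta 3.792, Zeta 8.172, Beta 7.796, Gamma 3.958.
Rounding to the nearest integer: Alpha 6, Theta 5, Eta 4, Zeta 8, Beta 8, Gamma 4 (total 35).

Alpha 6; Theta 5; Eta 4; Zeta 8; Beta 8; Gamma 4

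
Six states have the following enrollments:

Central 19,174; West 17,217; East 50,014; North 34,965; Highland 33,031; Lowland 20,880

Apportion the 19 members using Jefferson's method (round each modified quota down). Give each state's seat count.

Standard divisor 175281/19 ≈ 9225.316; standard quotas: Central 2.078, West 1.866, East 5.421, North 3.790, Highland 3.580, Lowland 2.263.
Rounding down gives 2, 1, 5, 3, 3, 2 = 16 seats, so the divisor must be adjusted.
With modified divisor 8300: modified quotas Central 2.310, West 2.074, East 6.026, North 4.213, Highland 3.980, Lowland 2.516.
Rounding down: Central 2, West 2, East 6, North 4, Highland 3, Lowland 2 (total 19).

Central 2, West 2, East 6, North 4, Highland 3, Lowland 2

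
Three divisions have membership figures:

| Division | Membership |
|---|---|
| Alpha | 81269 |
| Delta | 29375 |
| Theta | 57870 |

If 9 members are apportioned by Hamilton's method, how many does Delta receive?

Total 168514; standard divisor 168514/9 ≈ 18723.778.
Standard quotas: Alpha 4.3404, Delta 1.5689, Theta 3.0907.
Lower quotas: Alpha 4, Delta 1, Theta 3 (sum 8, leaving 1 seat).
Remainders in descending order: Delta 0.5689, Alpha 0.3404, Theta 0.0907.
Largest remainder: Delta receives the extra seat.
Delta receives 2.

2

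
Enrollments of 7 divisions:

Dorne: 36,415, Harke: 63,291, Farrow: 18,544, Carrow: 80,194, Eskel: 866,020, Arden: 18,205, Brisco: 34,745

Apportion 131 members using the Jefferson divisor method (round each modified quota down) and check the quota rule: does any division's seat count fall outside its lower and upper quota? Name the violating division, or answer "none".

Eskel

Standard quotas: Dorne 4.269, Harke 7.420, Farrow 2.174, Carrow 9.402, Eskel 101.528, Arden 2.134, Brisco 4.073.
Jefferson allocation: Dorne 4, Harke 7, Farrow 2, Carrow 9, Eskel 103, Arden 2, Brisco 4.
Eskel has quota 101.528 (lower 101, upper 102) but receives 103 — outside the quota interval.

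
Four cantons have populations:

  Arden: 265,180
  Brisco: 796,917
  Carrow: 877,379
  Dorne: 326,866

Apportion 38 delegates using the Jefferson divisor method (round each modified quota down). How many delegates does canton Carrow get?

Standard divisor 2266342/38 ≈ 59640.579; standard quotas: Arden 4.446, Brisco 13.362, Carrow 14.711, Dorne 5.481.
Rounding down gives 4, 13, 14, 5 = 36 seats, so the divisor must be adjusted.
With modified divisor 55900: modified quotas Arden 4.744, Brisco 14.256, Carrow 15.696, Dorne 5.847.
Rounding down: Arden 4, Brisco 14, Carrow 15, Dorne 5 (total 38).
Carrow receives 15.

15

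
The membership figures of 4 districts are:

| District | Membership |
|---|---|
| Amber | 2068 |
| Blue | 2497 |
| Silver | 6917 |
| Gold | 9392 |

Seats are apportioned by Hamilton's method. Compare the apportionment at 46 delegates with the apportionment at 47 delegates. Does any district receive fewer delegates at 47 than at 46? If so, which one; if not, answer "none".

At 46 seats: Amber 5, Blue 5, Silver 15, Gold 21.
At 47 seats: Amber 5, Blue 6, Silver 15, Gold 21.
No district's allocation decreased.

none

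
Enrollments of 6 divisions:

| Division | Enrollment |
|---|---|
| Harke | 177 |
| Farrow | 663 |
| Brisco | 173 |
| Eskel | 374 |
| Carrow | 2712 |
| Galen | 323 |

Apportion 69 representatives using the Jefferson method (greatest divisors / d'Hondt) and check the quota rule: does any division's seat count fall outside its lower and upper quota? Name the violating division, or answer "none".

Carrow

Standard quotas: Harke 2.762, Farrow 10.345, Brisco 2.699, Eskel 5.836, Carrow 42.318, Galen 5.040.
Jefferson allocation: Harke 2, Farrow 10, Brisco 2, Eskel 6, Carrow 44, Galen 5.
Carrow has quota 42.318 (lower 42, upper 43) but receives 44 — outside the quota interval.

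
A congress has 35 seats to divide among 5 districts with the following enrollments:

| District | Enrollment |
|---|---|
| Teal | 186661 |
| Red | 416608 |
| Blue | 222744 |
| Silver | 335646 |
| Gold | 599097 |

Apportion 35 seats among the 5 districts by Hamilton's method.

Total 1760756; standard divisor 1760756/35 ≈ 50307.314.
Standard quotas: Teal 3.7104, Red 8.2813, Blue 4.4277, Silver 6.6719, Gold 11.9087.
Lower quotas: Teal 3, Red 8, Blue 4, Silver 6, Gold 11 (sum 32, leaving 3 seats).
Remainders in descending order: Gold 0.9087, Teal 0.7104, Silver 0.6719, Blue 0.4277, Red 0.2813.
Largest remainders: Gold, Teal, Silver receive the extra seats.

Teal=4; Red=8; Blue=4; Silver=7; Gold=12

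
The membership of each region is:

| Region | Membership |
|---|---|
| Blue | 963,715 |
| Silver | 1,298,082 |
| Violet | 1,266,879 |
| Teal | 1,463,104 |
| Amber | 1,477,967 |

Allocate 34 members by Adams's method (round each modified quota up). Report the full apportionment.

Blue 5, Silver 7, Violet 7, Teal 7, Amber 8

Standard divisor 6469747/34 ≈ 190286.676; standard quotas: Blue 5.065, Silver 6.822, Violet 6.658, Teal 7.689, Amber 7.767.
Rounding up gives 6, 7, 7, 8, 8 = 36 seats, so the divisor must be adjusted.
With modified divisor 210100: modified quotas Blue 4.587, Silver 6.178, Violet 6.030, Teal 6.964, Amber 7.035.
Rounding up: Blue 5, Silver 7, Violet 7, Teal 7, Amber 8 (total 34).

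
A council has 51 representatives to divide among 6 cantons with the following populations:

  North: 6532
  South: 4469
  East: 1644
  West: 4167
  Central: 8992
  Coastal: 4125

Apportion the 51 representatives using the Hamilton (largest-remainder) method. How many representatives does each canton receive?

Standard divisor: 29929 ÷ 51 ≈ 586.843.
Standard quotas: North 11.1307, South 7.6153, East 2.8014, West 7.1007, Central 15.3227, Coastal 7.0291.
Lower quotas: North 11, South 7, East 2, West 7, Central 15, Coastal 7 (sum 49, leaving 2 seats).
Remainders in descending order: East 0.8014, South 0.6153, Central 0.3227, North 0.1307, West 0.1007, Coastal 0.0291.
The surplus seats go to East, South.

North: 11, South: 8, East: 3, West: 7, Central: 15, Coastal: 7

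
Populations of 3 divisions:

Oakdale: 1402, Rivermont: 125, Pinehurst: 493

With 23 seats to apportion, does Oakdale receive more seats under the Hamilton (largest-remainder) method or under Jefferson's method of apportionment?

Hamilton: Oakdale 16, Rivermont 1, Pinehurst 6.
Jefferson: Oakdale 17, Rivermont 1, Pinehurst 5.
Oakdale gets 16 under Hamilton and 17 under Jefferson.

Jefferson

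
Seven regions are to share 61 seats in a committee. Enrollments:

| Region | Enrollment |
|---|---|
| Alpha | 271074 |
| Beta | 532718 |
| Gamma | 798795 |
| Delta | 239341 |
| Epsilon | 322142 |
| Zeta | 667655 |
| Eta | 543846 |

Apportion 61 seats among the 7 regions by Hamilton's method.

Alpha=5, Beta=10, Gamma=14, Delta=4, Epsilon=6, Zeta=12, Eta=10

The standard divisor is 3375571/61 ≈ 55337.23.
Standard quotas: Alpha 4.8986, Beta 9.6268, Gamma 14.4350, Delta 4.3251, Epsilon 5.8214, Zeta 12.0652, Eta 9.8279.
Lower quotas: Alpha 4, Beta 9, Gamma 14, Delta 4, Epsilon 5, Zeta 12, Eta 9 (sum 57, leaving 4 seats).
Remainders in descending order: Alpha 0.8986, Eta 0.8279, Epsilon 0.8214, Beta 0.6268, Gamma 0.4350, Delta 0.3251, Zeta 0.0652.
Largest remainders: Alpha, Eta, Epsilon, Beta receive the extra seats.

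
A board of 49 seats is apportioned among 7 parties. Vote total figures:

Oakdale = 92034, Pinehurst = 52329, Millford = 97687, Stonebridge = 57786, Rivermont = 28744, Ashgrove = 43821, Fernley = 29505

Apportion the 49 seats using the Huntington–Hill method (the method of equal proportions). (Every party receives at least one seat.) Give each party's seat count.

Oakdale 11, Pinehurst 6, Millford 12, Stonebridge 7, Rivermont 4, Ashgrove 5, Fernley 4

With divisor 8186: modified quotas Oakdale 11.243, Pinehurst 6.392, Millford 11.933, Stonebridge 7.059, Rivermont 3.511, Ashgrove 5.353, Fernley 3.604.
Geometric-mean thresholds: Oakdale √(11·12)=11.489, Pinehurst √(6·7)=6.481, Millford √(11·12)=11.489, Stonebridge √(7·8)=7.483, Rivermont √(3·4)=3.464, Ashgrove √(5·6)=5.477, Fernley √(3·4)=3.464.
Each quota rounded against its threshold gives Oakdale 11, Pinehurst 6, Millford 12, Stonebridge 7, Rivermont 4, Ashgrove 5, Fernley 4 (total 49).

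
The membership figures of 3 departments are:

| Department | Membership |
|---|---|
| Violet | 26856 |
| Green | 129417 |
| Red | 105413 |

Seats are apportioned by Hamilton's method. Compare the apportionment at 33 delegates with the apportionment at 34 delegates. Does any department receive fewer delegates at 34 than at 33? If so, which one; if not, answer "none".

At 33 seats: Violet 4, Green 16, Red 13.
At 34 seats: Violet 3, Green 17, Red 14.
Violet drops from 4 to 3.

Violet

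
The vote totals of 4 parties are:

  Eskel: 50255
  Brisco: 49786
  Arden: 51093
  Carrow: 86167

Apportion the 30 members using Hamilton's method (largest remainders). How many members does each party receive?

The standard divisor is 237301/30 ≈ 7910.033.
Standard quotas: Eskel 6.3533, Brisco 6.2940, Arden 6.4593, Carrow 10.8934.
Lower quotas: Eskel 6, Brisco 6, Arden 6, Carrow 10 (sum 28, leaving 2 seats).
Remainders in descending order: Carrow 0.8934, Arden 0.4593, Eskel 0.3533, Brisco 0.2940.
Largest remainders: Carrow, Arden receive the extra seats.

Eskel 6, Brisco 6, Arden 7, Carrow 11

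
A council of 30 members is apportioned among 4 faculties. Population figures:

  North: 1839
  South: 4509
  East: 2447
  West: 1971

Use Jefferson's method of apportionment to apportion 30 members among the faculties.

North 5, South 13, East 7, West 5

Standard divisor 10766/30 ≈ 358.867; standard quotas: North 5.124, South 12.565, East 6.819, West 5.492.
Rounding down gives 5, 12, 6, 5 = 28 seats, so the divisor must be adjusted.
With modified divisor 340: modified quotas North 5.409, South 13.262, East 7.197, West 5.797.
Rounding down: North 5, South 13, East 7, West 5 (total 30).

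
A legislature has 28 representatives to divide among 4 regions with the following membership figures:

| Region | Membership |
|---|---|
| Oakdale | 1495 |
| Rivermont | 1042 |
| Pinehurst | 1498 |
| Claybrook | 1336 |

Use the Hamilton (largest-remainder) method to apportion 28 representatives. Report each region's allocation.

Total 5371; standard divisor 5371/28 ≈ 191.821.
Standard quotas: Oakdale 7.794, Rivermont 5.432, Pinehurst 7.809, Claybrook 6.965.
Lower quotas: Oakdale 7, Rivermont 5, Pinehurst 7, Claybrook 6 (sum 25, leaving 3 seats).
Remainders in descending order: Claybrook 0.965, Pinehurst 0.809, Oakdale 0.794, Rivermont 0.432.
Largest remainders: Claybrook, Pinehurst, Oakdale receive the extra seats.

Oakdale=8; Rivermont=5; Pinehurst=8; Claybrook=7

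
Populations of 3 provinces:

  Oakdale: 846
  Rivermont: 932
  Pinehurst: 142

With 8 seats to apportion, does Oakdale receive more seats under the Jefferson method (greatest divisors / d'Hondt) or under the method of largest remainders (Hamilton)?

Jefferson: Oakdale 4, Rivermont 4, Pinehurst 0.
Hamilton: Oakdale 3, Rivermont 4, Pinehurst 1.
Oakdale gets 4 under Jefferson and 3 under Hamilton.

Jefferson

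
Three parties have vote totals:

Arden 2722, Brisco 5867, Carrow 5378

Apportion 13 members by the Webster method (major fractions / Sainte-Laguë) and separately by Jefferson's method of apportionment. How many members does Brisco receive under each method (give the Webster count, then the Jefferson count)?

Webster: Arden 3, Brisco 5, Carrow 5.
Jefferson: Arden 2, Brisco 6, Carrow 5.
Brisco gets 5 under Webster and 6 under Jefferson.

5 and 6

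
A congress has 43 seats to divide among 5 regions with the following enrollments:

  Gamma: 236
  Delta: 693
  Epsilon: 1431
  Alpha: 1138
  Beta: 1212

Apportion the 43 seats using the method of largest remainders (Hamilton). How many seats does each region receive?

Gamma: 2, Delta: 6, Epsilon: 13, Alpha: 11, Beta: 11

Standard divisor: 4710 ÷ 43 ≈ 109.535.
Standard quotas: Gamma 2.155, Delta 6.327, Epsilon 13.064, Alpha 10.389, Beta 11.065.
Lower quotas: Gamma 2, Delta 6, Epsilon 13, Alpha 10, Beta 11 (sum 42, leaving 1 seat).
Remainders in descending order: Alpha 0.389, Delta 0.327, Gamma 0.155, Beta 0.065, Epsilon 0.064.
The surplus seat goes to Alpha.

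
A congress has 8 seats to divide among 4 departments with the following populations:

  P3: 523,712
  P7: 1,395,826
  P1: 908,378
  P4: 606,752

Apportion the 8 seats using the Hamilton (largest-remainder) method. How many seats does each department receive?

P3 1; P7 3; P1 2; P4 2

Total 3434668; standard divisor 3434668/8 ≈ 429333.5.
Standard quotas: P3 1.2198, P7 3.2511, P1 2.1158, P4 1.4132.
Lower quotas: P3 1, P7 3, P1 2, P4 1 (sum 7, leaving 1 seat).
Remainders in descending order: P4 0.4132, P7 0.2511, P3 0.2198, P1 0.1158.
Largest remainder: P4 receives the extra seat.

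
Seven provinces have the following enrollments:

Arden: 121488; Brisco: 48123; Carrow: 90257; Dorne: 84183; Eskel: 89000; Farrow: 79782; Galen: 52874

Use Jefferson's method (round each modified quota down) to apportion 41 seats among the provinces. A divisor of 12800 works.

With modified divisor 12800: modified quotas Arden 9.491, Brisco 3.760, Carrow 7.051, Dorne 6.577, Eskel 6.953, Farrow 6.233, Galen 4.131.
Rounding down: Arden 9, Brisco 3, Carrow 7, Dorne 6, Eskel 6, Farrow 6, Galen 4 (total 41).

Arden=9, Brisco=3, Carrow=7, Dorne=6, Eskel=6, Farrow=6, Galen=4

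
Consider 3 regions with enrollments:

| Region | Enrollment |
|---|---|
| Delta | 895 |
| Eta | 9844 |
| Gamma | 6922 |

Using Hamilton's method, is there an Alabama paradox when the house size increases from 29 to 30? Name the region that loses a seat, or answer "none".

Delta

At 29 seats: Delta 2, Eta 16, Gamma 11.
At 30 seats: Delta 1, Eta 17, Gamma 12.
Delta drops from 2 to 1.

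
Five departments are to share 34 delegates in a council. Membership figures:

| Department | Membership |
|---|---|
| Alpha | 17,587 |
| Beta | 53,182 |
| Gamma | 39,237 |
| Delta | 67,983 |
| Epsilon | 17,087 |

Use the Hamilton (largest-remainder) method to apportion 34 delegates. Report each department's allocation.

Alpha 3; Beta 9; Gamma 7; Delta 12; Epsilon 3

Standard divisor: 195076 ÷ 34 ≈ 5737.529.
Standard quotas: Alpha 3.0653, Beta 9.2691, Gamma 6.8387, Delta 11.8488, Epsilon 2.9781.
Lower quotas: Alpha 3, Beta 9, Gamma 6, Delta 11, Epsilon 2 (sum 31, leaving 3 seats).
Remainders in descending order: Epsilon 0.9781, Delta 0.8488, Gamma 0.8387, Beta 0.2691, Alpha 0.0653.
The surplus seats go to Epsilon, Delta, Gamma.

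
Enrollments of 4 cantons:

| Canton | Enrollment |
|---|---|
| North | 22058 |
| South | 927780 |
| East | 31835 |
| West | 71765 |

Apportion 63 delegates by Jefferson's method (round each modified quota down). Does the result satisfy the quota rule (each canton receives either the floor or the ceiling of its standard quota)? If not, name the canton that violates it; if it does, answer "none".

Standard quotas: North 1.319, South 55.485, East 1.904, West 4.292.
Jefferson allocation: North 1, South 57, East 1, West 4.
South has quota 55.485 (lower 55, upper 56) but receives 57 — outside the quota interval.

South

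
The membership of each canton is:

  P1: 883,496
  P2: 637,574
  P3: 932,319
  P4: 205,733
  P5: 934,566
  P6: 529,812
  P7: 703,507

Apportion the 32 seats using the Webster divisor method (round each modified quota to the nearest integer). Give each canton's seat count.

P1: 6; P2: 4; P3: 6; P4: 1; P5: 6; P6: 4; P7: 5

Standard divisor 4827007/32 ≈ 150843.969; standard quotas: P1 5.857, P2 4.227, P3 6.181, P4 1.364, P5 6.196, P6 3.512, P7 4.664.
Rounding to the nearest integer gives P1 6, P2 4, P3 6, P4 1, P5 6, P6 4, P7 5 — total 32, matching the house size, so no adjustment is needed.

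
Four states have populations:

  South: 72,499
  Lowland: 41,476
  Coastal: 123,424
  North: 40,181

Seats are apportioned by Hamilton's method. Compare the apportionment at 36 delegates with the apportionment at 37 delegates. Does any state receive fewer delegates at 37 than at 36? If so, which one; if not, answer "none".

At 36 seats: South 10, Lowland 5, Coastal 16, North 5.
At 37 seats: South 10, Lowland 6, Coastal 16, North 5.
No state's allocation decreased.

none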